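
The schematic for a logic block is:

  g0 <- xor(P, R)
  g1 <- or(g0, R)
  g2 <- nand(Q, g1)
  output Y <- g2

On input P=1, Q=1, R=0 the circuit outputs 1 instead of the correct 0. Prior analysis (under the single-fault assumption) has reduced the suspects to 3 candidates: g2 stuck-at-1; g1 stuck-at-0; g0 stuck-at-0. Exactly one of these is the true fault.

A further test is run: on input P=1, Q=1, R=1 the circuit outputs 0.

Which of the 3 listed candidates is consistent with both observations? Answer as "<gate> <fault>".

Evaluate each candidate on input P=1, Q=1, R=1:
  g2 stuck-at-1: g0=0, g1=1, g2=1 [stuck-at-1] → 1 — eliminated
  g1 stuck-at-0: g0=0, g1=0 [stuck-at-0], g2=1 → 1 — eliminated
  g0 stuck-at-0: g0=0 [stuck-at-0], g1=1, g2=0 → 0 — matches
Only g0 stuck-at-0 reproduces the observed 0.

g0 stuck-at-0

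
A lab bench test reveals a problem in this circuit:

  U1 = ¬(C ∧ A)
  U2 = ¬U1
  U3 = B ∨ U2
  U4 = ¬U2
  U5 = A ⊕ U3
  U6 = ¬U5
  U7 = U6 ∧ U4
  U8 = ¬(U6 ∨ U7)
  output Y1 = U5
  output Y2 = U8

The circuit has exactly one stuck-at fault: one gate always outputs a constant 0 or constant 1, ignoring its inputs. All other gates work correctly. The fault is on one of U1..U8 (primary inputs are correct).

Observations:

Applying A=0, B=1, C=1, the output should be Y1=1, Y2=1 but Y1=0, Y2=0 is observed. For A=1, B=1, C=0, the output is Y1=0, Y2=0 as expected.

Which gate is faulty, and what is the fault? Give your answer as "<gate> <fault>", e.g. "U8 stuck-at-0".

Fault-free values for test 1 (A=0, B=1, C=1): U1=1, U2=0, U3=1, U4=1, U5=1, U6=0, U7=0, U8=1, giving Y1=1, Y2=1. Observed Y1=0, Y2=0.
Test 1: faults giving observed Y1=0, Y2=0 are {U3 stuck-at-0, U5 stuck-at-0}.
Test 2 (A=1, B=1, C=0): fault-free U1=1, U2=0, U3=1, U4=1, U5=0, U6=1, U7=1, U8=0 → Y1=0, Y2=0; observed Y1=0, Y2=0. Eliminates U3 stuck-at-0.
Only U5 stuck-at-0 is consistent with every test.

U5 stuck-at-0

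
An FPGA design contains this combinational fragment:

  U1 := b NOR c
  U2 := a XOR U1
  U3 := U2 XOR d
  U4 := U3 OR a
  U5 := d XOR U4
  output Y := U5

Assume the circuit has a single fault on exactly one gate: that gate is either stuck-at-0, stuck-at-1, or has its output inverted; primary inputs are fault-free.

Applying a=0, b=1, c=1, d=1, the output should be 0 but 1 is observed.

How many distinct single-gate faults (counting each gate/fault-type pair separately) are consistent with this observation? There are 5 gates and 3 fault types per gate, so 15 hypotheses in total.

Fault-free: U1=0, U2=0, U3=1, U4=1, U5=0 → 0. Observed 1.
  U1: stuck-at-1, inverted output ✓; others ✗
  U2: stuck-at-1, inverted output ✓; others ✗
  U3: stuck-at-0, inverted output ✓; others ✗
  U4: stuck-at-0, inverted output ✓; others ✗
  U5: stuck-at-1, inverted output ✓; others ✗
Consistent faults: {U1 stuck-at-1, U1 inverted output, U2 stuck-at-1, U2 inverted output, U3 stuck-at-0, U3 inverted output, U4 stuck-at-0, U4 inverted output, U5 stuck-at-1, U5 inverted output} — 10 in all.

10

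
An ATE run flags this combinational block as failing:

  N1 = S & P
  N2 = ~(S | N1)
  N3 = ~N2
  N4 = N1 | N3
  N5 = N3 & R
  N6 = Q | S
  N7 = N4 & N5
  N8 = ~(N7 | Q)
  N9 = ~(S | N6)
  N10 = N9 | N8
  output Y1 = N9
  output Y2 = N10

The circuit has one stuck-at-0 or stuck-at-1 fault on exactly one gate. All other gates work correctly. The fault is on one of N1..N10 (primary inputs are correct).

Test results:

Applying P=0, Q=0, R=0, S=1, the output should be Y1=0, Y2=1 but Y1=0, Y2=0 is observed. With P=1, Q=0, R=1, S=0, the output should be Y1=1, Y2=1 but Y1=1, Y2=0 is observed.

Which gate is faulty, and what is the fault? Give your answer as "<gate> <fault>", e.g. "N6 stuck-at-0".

Fault-free values for test 1 (P=0, Q=0, R=0, S=1): N1=0, N2=0, N3=1, N4=1, N5=0, N6=1, N7=0, N8=1, N9=0, N10=1, giving Y1=0, Y2=1. Observed Y1=0, Y2=0.
Test 1: faults giving observed Y1=0, Y2=0 are {N5 stuck-at-1, N7 stuck-at-1, N8 stuck-at-0, N10 stuck-at-0}.
Test 2 (P=1, Q=0, R=1, S=0): fault-free N1=0, N2=1, N3=0, N4=0, N5=0, N6=0, N7=0, N8=1, N9=1, N10=1 → Y1=1, Y2=1; observed Y1=1, Y2=0. Eliminates N5 stuck-at-1, N7 stuck-at-1, N8 stuck-at-0.
Only N10 stuck-at-0 is consistent with every test.

N10 stuck-at-0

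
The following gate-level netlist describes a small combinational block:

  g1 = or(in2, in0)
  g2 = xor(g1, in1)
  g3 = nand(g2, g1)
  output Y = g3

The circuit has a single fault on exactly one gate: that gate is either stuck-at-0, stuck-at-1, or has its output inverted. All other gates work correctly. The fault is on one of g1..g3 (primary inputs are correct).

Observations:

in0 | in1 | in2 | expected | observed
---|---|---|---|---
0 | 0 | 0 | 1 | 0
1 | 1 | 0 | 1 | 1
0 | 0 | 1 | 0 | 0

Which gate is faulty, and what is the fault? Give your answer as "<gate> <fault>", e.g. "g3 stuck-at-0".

Fault-free values for test 1 (in0=0, in1=0, in2=0): g1=0, g2=0, g3=1, giving Y=1. Observed 0.
Test 1: faults giving observed 0 are {g1 stuck-at-1, g1 inverted output, g3 stuck-at-0, g3 inverted output}.
Test 2 (in0=1, in1=1, in2=0): fault-free g1=1, g2=0, g3=1 → 1; observed 1. Eliminates g3 stuck-at-0, g3 inverted output.
Test 3 (in0=0, in1=0, in2=1): fault-free g1=1, g2=1, g3=0 → 0; observed 0. Eliminates g1 inverted output.
Only g1 stuck-at-1 is consistent with every test.

g1 stuck-at-1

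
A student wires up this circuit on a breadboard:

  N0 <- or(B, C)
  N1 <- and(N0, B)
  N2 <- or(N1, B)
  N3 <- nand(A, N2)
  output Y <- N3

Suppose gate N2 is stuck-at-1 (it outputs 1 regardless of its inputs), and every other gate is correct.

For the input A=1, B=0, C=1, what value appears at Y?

Propagate with N2 forced: N0=1, N1=0, N2=1 [stuck-at-1], N3=0.
So Y = 0. (Without the fault it would be 1.)

0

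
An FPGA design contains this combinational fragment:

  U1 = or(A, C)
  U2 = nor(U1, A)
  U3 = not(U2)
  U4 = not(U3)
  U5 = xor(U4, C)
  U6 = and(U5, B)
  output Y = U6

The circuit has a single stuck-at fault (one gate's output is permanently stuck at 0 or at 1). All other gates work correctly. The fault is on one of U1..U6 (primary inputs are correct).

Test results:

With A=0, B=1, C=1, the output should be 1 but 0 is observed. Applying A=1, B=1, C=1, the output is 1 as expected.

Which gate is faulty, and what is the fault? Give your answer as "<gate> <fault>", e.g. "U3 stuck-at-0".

U1 stuck-at-0

Fault-free values for test 1 (A=0, B=1, C=1): U1=1, U2=0, U3=1, U4=0, U5=1, U6=1, giving Y=1. Observed 0.
Test 1: faults giving observed 0 are {U1 stuck-at-0, U2 stuck-at-1, U3 stuck-at-0, U4 stuck-at-1, U5 stuck-at-0, U6 stuck-at-0}.
Test 2 (A=1, B=1, C=1): fault-free U1=1, U2=0, U3=1, U4=0, U5=1, U6=1 → 1; observed 1. Eliminates U2 stuck-at-1, U3 stuck-at-0, U4 stuck-at-1, U5 stuck-at-0, U6 stuck-at-0.
Only U1 stuck-at-0 is consistent with every test.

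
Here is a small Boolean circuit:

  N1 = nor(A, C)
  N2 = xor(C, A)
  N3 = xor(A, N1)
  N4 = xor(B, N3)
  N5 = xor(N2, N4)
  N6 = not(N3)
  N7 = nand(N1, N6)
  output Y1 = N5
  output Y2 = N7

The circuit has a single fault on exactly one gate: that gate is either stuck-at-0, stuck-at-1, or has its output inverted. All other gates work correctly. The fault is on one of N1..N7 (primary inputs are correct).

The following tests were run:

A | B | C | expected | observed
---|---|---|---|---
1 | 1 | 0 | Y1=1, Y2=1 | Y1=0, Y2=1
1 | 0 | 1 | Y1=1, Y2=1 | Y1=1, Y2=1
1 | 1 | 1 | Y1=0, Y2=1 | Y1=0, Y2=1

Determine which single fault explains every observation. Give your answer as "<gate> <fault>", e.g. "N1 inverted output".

N2 stuck-at-0

Fault-free values for test 1 (A=1, B=1, C=0): N1=0, N2=1, N3=1, N4=0, N5=1, N6=0, N7=1, giving Y1=1, Y2=1. Observed Y1=0, Y2=1.
Test 1: faults giving observed Y1=0, Y2=1 are {N2 stuck-at-0, N2 inverted output, N3 stuck-at-0, N3 inverted output, N4 stuck-at-1, N4 inverted output, N5 stuck-at-0, N5 inverted output}.
Test 2 (A=1, B=0, C=1): fault-free N1=0, N2=0, N3=1, N4=1, N5=1, N6=0, N7=1 → Y1=1, Y2=1; observed Y1=1, Y2=1. Eliminates N2 inverted output, N3 stuck-at-0, N3 inverted output, N4 inverted output, N5 stuck-at-0, N5 inverted output.
Test 3 (A=1, B=1, C=1): fault-free N1=0, N2=0, N3=1, N4=0, N5=0, N6=0, N7=1 → Y1=0, Y2=1; observed Y1=0, Y2=1. Eliminates N4 stuck-at-1.
Only N2 stuck-at-0 is consistent with every test.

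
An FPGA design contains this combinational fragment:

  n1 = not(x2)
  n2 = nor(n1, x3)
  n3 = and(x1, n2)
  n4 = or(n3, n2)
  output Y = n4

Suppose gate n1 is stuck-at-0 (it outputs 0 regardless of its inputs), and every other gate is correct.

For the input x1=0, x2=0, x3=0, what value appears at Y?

1

Propagate with n1 forced: n1=0 [stuck-at-0], n2=1, n3=0, n4=1.
So Y = 1. (Without the fault it would be 0.)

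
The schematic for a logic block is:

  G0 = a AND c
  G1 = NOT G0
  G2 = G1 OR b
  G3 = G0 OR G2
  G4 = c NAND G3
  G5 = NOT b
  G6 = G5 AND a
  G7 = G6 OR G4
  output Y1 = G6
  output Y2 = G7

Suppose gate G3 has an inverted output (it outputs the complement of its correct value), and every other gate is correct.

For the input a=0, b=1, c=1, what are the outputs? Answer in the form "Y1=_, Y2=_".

Y1=0, Y2=1

Propagate with G3 forced: G0=0, G1=1, G2=1, G3=0 [inverted output], G4=1, G5=0, G6=0, G7=1.
So the outputs are Y1=0, Y2=1. (Without the fault they would be Y1=0, Y2=0.)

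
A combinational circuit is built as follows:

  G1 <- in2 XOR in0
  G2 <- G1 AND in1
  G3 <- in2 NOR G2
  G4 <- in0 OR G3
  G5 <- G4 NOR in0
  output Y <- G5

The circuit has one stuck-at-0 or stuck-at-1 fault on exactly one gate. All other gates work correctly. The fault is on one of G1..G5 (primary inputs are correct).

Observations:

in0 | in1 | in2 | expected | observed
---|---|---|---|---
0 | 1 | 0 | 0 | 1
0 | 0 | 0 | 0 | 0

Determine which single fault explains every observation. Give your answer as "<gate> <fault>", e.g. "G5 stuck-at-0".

G1 stuck-at-1

Fault-free values for test 1 (in0=0, in1=1, in2=0): G1=0, G2=0, G3=1, G4=1, G5=0, giving Y=0. Observed 1.
Test 1: faults giving observed 1 are {G1 stuck-at-1, G2 stuck-at-1, G3 stuck-at-0, G4 stuck-at-0, G5 stuck-at-1}.
Test 2 (in0=0, in1=0, in2=0): fault-free G1=0, G2=0, G3=1, G4=1, G5=0 → 0; observed 0. Eliminates G2 stuck-at-1, G3 stuck-at-0, G4 stuck-at-0, G5 stuck-at-1.
Only G1 stuck-at-1 is consistent with every test.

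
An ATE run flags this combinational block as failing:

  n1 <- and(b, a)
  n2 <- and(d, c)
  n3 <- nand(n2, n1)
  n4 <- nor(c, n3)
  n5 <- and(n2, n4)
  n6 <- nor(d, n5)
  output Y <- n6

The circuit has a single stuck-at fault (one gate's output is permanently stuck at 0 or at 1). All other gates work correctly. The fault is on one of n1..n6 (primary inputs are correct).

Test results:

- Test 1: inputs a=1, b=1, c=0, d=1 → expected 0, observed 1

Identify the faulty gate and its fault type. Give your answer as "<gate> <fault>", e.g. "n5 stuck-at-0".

n6 stuck-at-1

Fault-free values for test 1 (a=1, b=1, c=0, d=1): n1=1, n2=0, n3=1, n4=0, n5=0, n6=0, giving Y=0. Observed 1.
Test 1: faults giving observed 1 are {n6 stuck-at-1}.
Only n6 stuck-at-1 is consistent with every test.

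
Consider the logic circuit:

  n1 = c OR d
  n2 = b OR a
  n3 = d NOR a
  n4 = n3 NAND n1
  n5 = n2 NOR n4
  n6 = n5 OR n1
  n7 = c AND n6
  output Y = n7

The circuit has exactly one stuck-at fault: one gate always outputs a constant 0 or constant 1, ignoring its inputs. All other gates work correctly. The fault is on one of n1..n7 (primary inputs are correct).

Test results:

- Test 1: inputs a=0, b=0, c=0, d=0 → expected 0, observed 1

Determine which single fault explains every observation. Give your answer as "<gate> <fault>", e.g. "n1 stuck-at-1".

Fault-free values for test 1 (a=0, b=0, c=0, d=0): n1=0, n2=0, n3=1, n4=1, n5=0, n6=0, n7=0, giving Y=0. Observed 1.
Test 1: faults giving observed 1 are {n7 stuck-at-1}.
Only n7 stuck-at-1 is consistent with every test.

n7 stuck-at-1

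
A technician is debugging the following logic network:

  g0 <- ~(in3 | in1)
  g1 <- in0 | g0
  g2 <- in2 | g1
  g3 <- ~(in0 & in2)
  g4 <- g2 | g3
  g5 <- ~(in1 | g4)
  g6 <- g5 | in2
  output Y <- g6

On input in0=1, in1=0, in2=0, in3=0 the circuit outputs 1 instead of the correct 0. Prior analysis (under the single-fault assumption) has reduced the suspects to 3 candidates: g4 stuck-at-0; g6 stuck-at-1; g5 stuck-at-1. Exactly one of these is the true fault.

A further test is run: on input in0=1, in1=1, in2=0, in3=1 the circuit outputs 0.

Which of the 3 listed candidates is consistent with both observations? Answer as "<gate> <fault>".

Evaluate each candidate on input in0=1, in1=1, in2=0, in3=1:
  g4 stuck-at-0: g0=0, g1=1, g2=1, g3=1, g4=0 [stuck-at-0], g5=0, g6=0 → 0 — matches
  g6 stuck-at-1: g0=0, g1=1, g2=1, g3=1, g4=1, g5=0, g6=1 [stuck-at-1] → 1 — eliminated
  g5 stuck-at-1: g0=0, g1=1, g2=1, g3=1, g4=1, g5=1 [stuck-at-1], g6=1 → 1 — eliminated
Only g4 stuck-at-0 reproduces the observed 0.

g4 stuck-at-0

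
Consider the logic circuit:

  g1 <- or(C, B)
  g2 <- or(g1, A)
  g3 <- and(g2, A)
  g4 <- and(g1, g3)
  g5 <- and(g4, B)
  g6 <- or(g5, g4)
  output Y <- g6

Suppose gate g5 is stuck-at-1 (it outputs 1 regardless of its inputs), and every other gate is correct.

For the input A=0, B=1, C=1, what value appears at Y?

1

Propagate with g5 forced: g1=1, g2=1, g3=0, g4=0, g5=1 [stuck-at-1], g6=1.
So Y = 1. (Without the fault it would be 0.)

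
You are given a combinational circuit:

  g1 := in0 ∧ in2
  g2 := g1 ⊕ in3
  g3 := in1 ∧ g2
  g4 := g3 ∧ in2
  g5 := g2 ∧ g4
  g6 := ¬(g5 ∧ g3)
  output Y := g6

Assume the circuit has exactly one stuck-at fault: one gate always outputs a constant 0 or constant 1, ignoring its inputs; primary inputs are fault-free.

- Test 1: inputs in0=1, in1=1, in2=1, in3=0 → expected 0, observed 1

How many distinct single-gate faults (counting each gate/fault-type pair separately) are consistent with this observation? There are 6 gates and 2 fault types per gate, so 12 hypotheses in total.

Fault-free: g1=1, g2=1, g3=1, g4=1, g5=1, g6=0 → 0. Observed 1.
  g1 stuck-at-0: output 1 ✓
  g1 stuck-at-1: output 0 ✗
  g2 stuck-at-0: output 1 ✓
  g2 stuck-at-1: output 0 ✗
  g3 stuck-at-0: output 1 ✓
  g3 stuck-at-1: output 0 ✗
  g4 stuck-at-0: output 1 ✓
  g4 stuck-at-1: output 0 ✗
  g5 stuck-at-0: output 1 ✓
  g5 stuck-at-1: output 0 ✗
  g6 stuck-at-0: output 0 ✗
  g6 stuck-at-1: output 1 ✓
Consistent faults: {g1 stuck-at-0, g2 stuck-at-0, g3 stuck-at-0, g4 stuck-at-0, g5 stuck-at-0, g6 stuck-at-1} — 6 in all.

6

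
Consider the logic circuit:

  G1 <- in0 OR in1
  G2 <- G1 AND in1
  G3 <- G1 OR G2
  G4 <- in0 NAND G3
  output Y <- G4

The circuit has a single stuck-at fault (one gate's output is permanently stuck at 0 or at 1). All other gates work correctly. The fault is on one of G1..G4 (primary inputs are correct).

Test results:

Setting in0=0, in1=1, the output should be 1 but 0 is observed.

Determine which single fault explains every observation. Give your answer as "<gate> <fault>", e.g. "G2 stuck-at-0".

Fault-free values for test 1 (in0=0, in1=1): G1=1, G2=1, G3=1, G4=1, giving Y=1. Observed 0.
Test 1: faults giving observed 0 are {G4 stuck-at-0}.
Only G4 stuck-at-0 is consistent with every test.

G4 stuck-at-0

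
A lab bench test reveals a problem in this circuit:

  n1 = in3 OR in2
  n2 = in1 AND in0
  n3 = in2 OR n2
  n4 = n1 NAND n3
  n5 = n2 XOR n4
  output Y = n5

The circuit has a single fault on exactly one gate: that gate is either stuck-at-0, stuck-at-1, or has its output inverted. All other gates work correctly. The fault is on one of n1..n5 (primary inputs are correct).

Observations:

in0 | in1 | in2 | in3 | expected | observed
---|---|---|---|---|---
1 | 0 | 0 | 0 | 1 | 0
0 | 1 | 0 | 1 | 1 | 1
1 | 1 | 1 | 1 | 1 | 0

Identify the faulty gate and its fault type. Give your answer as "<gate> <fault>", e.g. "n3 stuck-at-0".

Fault-free values for test 1 (in0=1, in1=0, in2=0, in3=0): n1=0, n2=0, n3=0, n4=1, n5=1, giving Y=1. Observed 0.
Test 1: faults giving observed 0 are {n2 stuck-at-1, n2 inverted output, n4 stuck-at-0, n4 inverted output, n5 stuck-at-0, n5 inverted output}.
Test 2 (in0=0, in1=1, in2=0, in3=1): fault-free n1=1, n2=0, n3=0, n4=1, n5=1 → 1; observed 1. Eliminates n4 stuck-at-0, n4 inverted output, n5 stuck-at-0, n5 inverted output.
Test 3 (in0=1, in1=1, in2=1, in3=1): fault-free n1=1, n2=1, n3=1, n4=0, n5=1 → 1; observed 0. Eliminates n2 stuck-at-1.
Only n2 inverted output is consistent with every test.

n2 inverted output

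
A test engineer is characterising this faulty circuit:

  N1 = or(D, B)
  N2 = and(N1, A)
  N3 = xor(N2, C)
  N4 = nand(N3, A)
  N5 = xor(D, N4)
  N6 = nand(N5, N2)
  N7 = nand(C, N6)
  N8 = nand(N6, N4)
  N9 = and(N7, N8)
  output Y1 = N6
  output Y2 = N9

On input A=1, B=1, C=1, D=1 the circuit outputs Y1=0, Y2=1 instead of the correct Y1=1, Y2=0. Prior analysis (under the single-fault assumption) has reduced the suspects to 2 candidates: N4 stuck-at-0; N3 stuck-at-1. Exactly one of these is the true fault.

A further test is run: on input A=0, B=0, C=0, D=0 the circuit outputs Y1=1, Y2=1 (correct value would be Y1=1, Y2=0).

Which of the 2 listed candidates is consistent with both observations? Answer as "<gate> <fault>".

N4 stuck-at-0

Evaluate each candidate on input A=0, B=0, C=0, D=0:
  N4 stuck-at-0: N1=0, N2=0, N3=0, N4=0 [stuck-at-0], N5=0, N6=1, N7=1, N8=1, N9=1 → Y1=1, Y2=1 — matches
  N3 stuck-at-1: N1=0, N2=0, N3=1 [stuck-at-1], N4=1, N5=1, N6=1, N7=1, N8=0, N9=0 → Y1=1, Y2=0 — eliminated
Only N4 stuck-at-0 reproduces the observed Y1=1, Y2=1.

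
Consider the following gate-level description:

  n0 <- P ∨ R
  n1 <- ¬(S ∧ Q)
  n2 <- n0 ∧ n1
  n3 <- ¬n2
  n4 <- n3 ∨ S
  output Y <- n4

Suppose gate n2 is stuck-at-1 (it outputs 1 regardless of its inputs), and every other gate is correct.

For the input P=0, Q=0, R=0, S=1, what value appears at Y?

1

Propagate with n2 forced: n0=0, n1=1, n2=1 [stuck-at-1], n3=0, n4=1.
So Y = 1. (Same as the fault-free value — the fault is masked on this input.)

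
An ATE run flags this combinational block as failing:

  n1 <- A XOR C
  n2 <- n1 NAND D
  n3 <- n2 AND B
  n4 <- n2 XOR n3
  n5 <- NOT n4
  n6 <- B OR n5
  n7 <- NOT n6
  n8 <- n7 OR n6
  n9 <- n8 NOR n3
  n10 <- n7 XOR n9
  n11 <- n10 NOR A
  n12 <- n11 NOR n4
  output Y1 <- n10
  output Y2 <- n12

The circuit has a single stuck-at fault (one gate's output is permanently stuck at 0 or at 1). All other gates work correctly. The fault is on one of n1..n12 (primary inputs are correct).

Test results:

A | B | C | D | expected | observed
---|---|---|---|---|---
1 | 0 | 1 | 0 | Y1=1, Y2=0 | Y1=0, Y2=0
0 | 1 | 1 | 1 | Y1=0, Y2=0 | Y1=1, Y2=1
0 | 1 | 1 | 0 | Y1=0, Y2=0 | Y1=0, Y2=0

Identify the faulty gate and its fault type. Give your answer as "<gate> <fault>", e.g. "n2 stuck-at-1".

n8 stuck-at-0

Fault-free values for test 1 (A=1, B=0, C=1, D=0): n1=0, n2=1, n3=0, n4=1, n5=0, n6=0, n7=1, n8=1, n9=0, n10=1, n11=0, n12=0, giving Y1=1, Y2=0. Observed Y1=0, Y2=0.
Test 1: faults giving observed Y1=0, Y2=0 are {n5 stuck-at-1, n6 stuck-at-1, n8 stuck-at-0, n9 stuck-at-1, n10 stuck-at-0}.
Test 2 (A=0, B=1, C=1, D=1): fault-free n1=1, n2=0, n3=0, n4=0, n5=1, n6=1, n7=0, n8=1, n9=0, n10=0, n11=1, n12=0 → Y1=0, Y2=0; observed Y1=1, Y2=1. Eliminates n5 stuck-at-1, n6 stuck-at-1, n10 stuck-at-0.
Test 3 (A=0, B=1, C=1, D=0): fault-free n1=1, n2=1, n3=1, n4=0, n5=1, n6=1, n7=0, n8=1, n9=0, n10=0, n11=1, n12=0 → Y1=0, Y2=0; observed Y1=0, Y2=0. Eliminates n9 stuck-at-1.
Only n8 stuck-at-0 is consistent with every test.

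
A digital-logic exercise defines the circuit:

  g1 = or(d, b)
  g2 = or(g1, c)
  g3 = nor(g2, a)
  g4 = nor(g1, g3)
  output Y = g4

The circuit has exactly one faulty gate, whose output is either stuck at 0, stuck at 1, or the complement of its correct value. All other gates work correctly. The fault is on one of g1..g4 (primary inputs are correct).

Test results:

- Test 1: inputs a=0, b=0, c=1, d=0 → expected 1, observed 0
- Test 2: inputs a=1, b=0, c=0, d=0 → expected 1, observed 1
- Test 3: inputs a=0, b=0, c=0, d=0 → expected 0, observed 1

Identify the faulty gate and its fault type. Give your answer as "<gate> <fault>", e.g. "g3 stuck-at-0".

Fault-free values for test 1 (a=0, b=0, c=1, d=0): g1=0, g2=1, g3=0, g4=1, giving Y=1. Observed 0.
Test 1: faults giving observed 0 are {g1 stuck-at-1, g1 inverted output, g2 stuck-at-0, g2 inverted output, g3 stuck-at-1, g3 inverted output, g4 stuck-at-0, g4 inverted output}.
Test 2 (a=1, b=0, c=0, d=0): fault-free g1=0, g2=0, g3=0, g4=1 → 1; observed 1. Eliminates g1 stuck-at-1, g1 inverted output, g3 stuck-at-1, g3 inverted output, g4 stuck-at-0, g4 inverted output.
Test 3 (a=0, b=0, c=0, d=0): fault-free g1=0, g2=0, g3=1, g4=0 → 0; observed 1. Eliminates g2 stuck-at-0.
Only g2 inverted output is consistent with every test.

g2 inverted output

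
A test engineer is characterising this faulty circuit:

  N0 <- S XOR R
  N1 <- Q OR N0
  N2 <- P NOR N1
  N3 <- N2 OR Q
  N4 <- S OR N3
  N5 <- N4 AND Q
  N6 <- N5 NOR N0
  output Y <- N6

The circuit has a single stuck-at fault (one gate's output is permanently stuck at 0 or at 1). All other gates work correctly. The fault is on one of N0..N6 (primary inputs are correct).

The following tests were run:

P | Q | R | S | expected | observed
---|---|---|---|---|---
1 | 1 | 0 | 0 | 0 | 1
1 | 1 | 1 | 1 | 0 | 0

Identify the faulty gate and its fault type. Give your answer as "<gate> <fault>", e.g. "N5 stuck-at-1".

Fault-free values for test 1 (P=1, Q=1, R=0, S=0): N0=0, N1=1, N2=0, N3=1, N4=1, N5=1, N6=0, giving Y=0. Observed 1.
Test 1: faults giving observed 1 are {N3 stuck-at-0, N4 stuck-at-0, N5 stuck-at-0, N6 stuck-at-1}.
Test 2 (P=1, Q=1, R=1, S=1): fault-free N0=0, N1=1, N2=0, N3=1, N4=1, N5=1, N6=0 → 0; observed 0. Eliminates N4 stuck-at-0, N5 stuck-at-0, N6 stuck-at-1.
Only N3 stuck-at-0 is consistent with every test.

N3 stuck-at-0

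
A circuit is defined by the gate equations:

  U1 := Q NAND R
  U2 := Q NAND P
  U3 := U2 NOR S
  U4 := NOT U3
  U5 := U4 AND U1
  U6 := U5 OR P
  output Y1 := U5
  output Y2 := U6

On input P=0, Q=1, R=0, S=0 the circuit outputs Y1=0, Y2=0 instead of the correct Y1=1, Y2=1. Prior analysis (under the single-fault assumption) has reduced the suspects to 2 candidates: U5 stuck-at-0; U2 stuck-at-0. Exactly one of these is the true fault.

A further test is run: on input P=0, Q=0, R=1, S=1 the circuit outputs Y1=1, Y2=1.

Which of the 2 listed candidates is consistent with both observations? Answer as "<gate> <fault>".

Evaluate each candidate on input P=0, Q=0, R=1, S=1:
  U5 stuck-at-0: U1=1, U2=1, U3=0, U4=1, U5=0 [stuck-at-0], U6=0 → Y1=0, Y2=0 — eliminated
  U2 stuck-at-0: U1=1, U2=0 [stuck-at-0], U3=0, U4=1, U5=1, U6=1 → Y1=1, Y2=1 — matches
Only U2 stuck-at-0 reproduces the observed Y1=1, Y2=1.

U2 stuck-at-0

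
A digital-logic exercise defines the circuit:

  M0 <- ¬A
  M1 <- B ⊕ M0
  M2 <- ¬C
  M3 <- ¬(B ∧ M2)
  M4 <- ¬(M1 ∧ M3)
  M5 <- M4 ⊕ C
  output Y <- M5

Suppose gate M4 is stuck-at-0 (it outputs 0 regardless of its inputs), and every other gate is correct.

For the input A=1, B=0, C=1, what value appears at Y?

1

Propagate with M4 forced: M0=0, M1=0, M2=0, M3=1, M4=0 [stuck-at-0], M5=1.
So Y = 1. (Without the fault it would be 0.)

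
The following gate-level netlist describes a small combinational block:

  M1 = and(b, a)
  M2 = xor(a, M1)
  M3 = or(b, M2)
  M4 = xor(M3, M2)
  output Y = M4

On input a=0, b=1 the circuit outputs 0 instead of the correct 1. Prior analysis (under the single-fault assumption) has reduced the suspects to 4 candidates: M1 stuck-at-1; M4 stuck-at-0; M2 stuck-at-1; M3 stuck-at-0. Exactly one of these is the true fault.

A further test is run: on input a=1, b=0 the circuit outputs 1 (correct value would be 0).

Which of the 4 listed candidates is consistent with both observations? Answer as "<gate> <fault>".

M3 stuck-at-0

Evaluate each candidate on input a=1, b=0:
  M1 stuck-at-1: M1=1 [stuck-at-1], M2=0, M3=0, M4=0 → 0 — eliminated
  M4 stuck-at-0: M1=0, M2=1, M3=1, M4=0 [stuck-at-0] → 0 — eliminated
  M2 stuck-at-1: M1=0, M2=1 [stuck-at-1], M3=1, M4=0 → 0 — eliminated
  M3 stuck-at-0: M1=0, M2=1, M3=0 [stuck-at-0], M4=1 → 1 — matches
Only M3 stuck-at-0 reproduces the observed 1.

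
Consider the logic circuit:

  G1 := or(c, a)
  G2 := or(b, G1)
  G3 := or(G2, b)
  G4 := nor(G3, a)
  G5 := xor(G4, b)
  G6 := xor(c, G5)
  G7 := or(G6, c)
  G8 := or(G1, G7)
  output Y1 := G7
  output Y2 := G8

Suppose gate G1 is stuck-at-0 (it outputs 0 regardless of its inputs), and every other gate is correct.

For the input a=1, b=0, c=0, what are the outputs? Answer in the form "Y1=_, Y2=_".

Y1=0, Y2=0

Propagate with G1 forced: G1=0 [stuck-at-0], G2=0, G3=0, G4=0, G5=0, G6=0, G7=0, G8=0.
So the outputs are Y1=0, Y2=0. (Without the fault they would be Y1=0, Y2=1.)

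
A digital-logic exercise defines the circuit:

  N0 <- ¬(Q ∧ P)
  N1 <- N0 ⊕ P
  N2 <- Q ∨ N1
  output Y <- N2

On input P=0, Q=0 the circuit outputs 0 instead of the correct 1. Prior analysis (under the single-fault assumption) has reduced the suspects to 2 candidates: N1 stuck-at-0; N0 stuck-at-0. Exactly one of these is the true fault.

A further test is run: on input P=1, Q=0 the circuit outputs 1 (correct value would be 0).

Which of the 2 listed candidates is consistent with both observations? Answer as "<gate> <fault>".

Evaluate each candidate on input P=1, Q=0:
  N1 stuck-at-0: N0=1, N1=0 [stuck-at-0], N2=0 → 0 — eliminated
  N0 stuck-at-0: N0=0 [stuck-at-0], N1=1, N2=1 → 1 — matches
Only N0 stuck-at-0 reproduces the observed 1.

N0 stuck-at-0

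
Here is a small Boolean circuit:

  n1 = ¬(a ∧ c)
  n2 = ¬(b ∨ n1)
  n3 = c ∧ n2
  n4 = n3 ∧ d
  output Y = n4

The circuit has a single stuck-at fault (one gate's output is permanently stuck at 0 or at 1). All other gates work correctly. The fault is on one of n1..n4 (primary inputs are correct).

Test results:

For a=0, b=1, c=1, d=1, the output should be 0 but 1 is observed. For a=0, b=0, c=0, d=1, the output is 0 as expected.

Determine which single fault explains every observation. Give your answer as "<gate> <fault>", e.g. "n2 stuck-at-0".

n2 stuck-at-1

Fault-free values for test 1 (a=0, b=1, c=1, d=1): n1=1, n2=0, n3=0, n4=0, giving Y=0. Observed 1.
Test 1: faults giving observed 1 are {n2 stuck-at-1, n3 stuck-at-1, n4 stuck-at-1}.
Test 2 (a=0, b=0, c=0, d=1): fault-free n1=1, n2=0, n3=0, n4=0 → 0; observed 0. Eliminates n3 stuck-at-1, n4 stuck-at-1.
Only n2 stuck-at-1 is consistent with every test.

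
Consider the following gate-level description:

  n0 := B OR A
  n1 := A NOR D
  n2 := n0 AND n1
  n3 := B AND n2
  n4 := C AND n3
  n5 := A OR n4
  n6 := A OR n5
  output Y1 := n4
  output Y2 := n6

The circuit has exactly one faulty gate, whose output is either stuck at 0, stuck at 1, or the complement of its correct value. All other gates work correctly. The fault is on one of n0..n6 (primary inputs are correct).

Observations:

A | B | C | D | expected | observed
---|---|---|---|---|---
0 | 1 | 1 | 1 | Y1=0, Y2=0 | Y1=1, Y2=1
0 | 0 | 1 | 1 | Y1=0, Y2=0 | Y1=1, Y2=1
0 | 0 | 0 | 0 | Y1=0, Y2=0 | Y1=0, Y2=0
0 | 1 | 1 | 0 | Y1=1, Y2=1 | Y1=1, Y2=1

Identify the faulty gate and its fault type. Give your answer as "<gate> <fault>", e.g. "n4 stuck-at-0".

Fault-free values for test 1 (A=0, B=1, C=1, D=1): n0=1, n1=0, n2=0, n3=0, n4=0, n5=0, n6=0, giving Y1=0, Y2=0. Observed Y1=1, Y2=1.
Test 1: faults giving observed Y1=1, Y2=1 are {n1 stuck-at-1, n1 inverted output, n2 stuck-at-1, n2 inverted output, n3 stuck-at-1, n3 inverted output, n4 stuck-at-1, n4 inverted output}.
Test 2 (A=0, B=0, C=1, D=1): fault-free n0=0, n1=0, n2=0, n3=0, n4=0, n5=0, n6=0 → Y1=0, Y2=0; observed Y1=1, Y2=1. Eliminates n1 stuck-at-1, n1 inverted output, n2 stuck-at-1, n2 inverted output.
Test 3 (A=0, B=0, C=0, D=0): fault-free n0=0, n1=1, n2=0, n3=0, n4=0, n5=0, n6=0 → Y1=0, Y2=0; observed Y1=0, Y2=0. Eliminates n4 stuck-at-1, n4 inverted output.
Test 4 (A=0, B=1, C=1, D=0): fault-free n0=1, n1=1, n2=1, n3=1, n4=1, n5=1, n6=1 → Y1=1, Y2=1; observed Y1=1, Y2=1. Eliminates n3 inverted output.
Only n3 stuck-at-1 is consistent with every test.

n3 stuck-at-1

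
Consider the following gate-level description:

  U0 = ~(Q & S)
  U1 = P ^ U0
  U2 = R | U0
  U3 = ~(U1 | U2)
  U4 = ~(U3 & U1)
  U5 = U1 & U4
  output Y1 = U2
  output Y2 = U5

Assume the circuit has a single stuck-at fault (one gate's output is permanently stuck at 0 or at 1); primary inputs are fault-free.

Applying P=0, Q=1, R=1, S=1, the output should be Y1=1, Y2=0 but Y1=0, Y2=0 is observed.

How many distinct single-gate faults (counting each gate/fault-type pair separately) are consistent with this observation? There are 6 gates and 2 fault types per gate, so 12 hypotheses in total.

1

Fault-free: U0=0, U1=0, U2=1, U3=0, U4=1, U5=0 → Y1=1, Y2=0. Observed Y1=0, Y2=0.
  U0 stuck-at-0: output Y1=1, Y2=0 ✗
  U0 stuck-at-1: output Y1=1, Y2=1 ✗
  U1 stuck-at-0: output Y1=1, Y2=0 ✗
  U1 stuck-at-1: output Y1=1, Y2=1 ✗
  U2 stuck-at-0: output Y1=0, Y2=0 ✓
  U2 stuck-at-1: output Y1=1, Y2=0 ✗
  U3 stuck-at-0: output Y1=1, Y2=0 ✗
  U3 stuck-at-1: output Y1=1, Y2=0 ✗
  U4 stuck-at-0: output Y1=1, Y2=0 ✗
  U4 stuck-at-1: output Y1=1, Y2=0 ✗
  U5 stuck-at-0: output Y1=1, Y2=0 ✗
  U5 stuck-at-1: output Y1=1, Y2=1 ✗
Consistent faults: {U2 stuck-at-0} — 1 in all.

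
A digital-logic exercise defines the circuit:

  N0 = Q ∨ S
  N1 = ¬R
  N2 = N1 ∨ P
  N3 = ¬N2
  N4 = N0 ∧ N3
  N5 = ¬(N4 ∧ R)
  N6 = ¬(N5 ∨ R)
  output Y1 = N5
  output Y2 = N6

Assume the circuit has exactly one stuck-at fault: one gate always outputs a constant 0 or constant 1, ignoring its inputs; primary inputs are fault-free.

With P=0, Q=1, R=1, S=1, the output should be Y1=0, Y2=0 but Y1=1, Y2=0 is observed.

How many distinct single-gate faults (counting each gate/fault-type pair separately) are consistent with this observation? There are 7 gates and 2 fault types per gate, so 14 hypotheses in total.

6

Fault-free: N0=1, N1=0, N2=0, N3=1, N4=1, N5=0, N6=0 → Y1=0, Y2=0. Observed Y1=1, Y2=0.
  N0 stuck-at-0: output Y1=1, Y2=0 ✓
  N0 stuck-at-1: output Y1=0, Y2=0 ✗
  N1 stuck-at-0: output Y1=0, Y2=0 ✗
  N1 stuck-at-1: output Y1=1, Y2=0 ✓
  N2 stuck-at-0: output Y1=0, Y2=0 ✗
  N2 stuck-at-1: output Y1=1, Y2=0 ✓
  N3 stuck-at-0: output Y1=1, Y2=0 ✓
  N3 stuck-at-1: output Y1=0, Y2=0 ✗
  N4 stuck-at-0: output Y1=1, Y2=0 ✓
  N4 stuck-at-1: output Y1=0, Y2=0 ✗
  N5 stuck-at-0: output Y1=0, Y2=0 ✗
  N5 stuck-at-1: output Y1=1, Y2=0 ✓
  N6 stuck-at-0: output Y1=0, Y2=0 ✗
  N6 stuck-at-1: output Y1=0, Y2=1 ✗
Consistent faults: {N0 stuck-at-0, N1 stuck-at-1, N2 stuck-at-1, N3 stuck-at-0, N4 stuck-at-0, N5 stuck-at-1} — 6 in all.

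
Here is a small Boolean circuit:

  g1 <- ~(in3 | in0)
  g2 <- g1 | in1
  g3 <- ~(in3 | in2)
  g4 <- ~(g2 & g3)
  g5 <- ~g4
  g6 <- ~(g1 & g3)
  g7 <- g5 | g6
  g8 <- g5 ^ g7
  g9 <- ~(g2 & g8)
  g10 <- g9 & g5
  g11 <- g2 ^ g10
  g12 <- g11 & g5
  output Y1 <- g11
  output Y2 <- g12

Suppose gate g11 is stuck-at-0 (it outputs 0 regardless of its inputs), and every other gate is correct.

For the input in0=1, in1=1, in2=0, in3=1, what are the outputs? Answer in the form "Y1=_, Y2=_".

Propagate with g11 forced: g1=0, g2=1, g3=0, g4=1, g5=0, g6=1, g7=1, g8=1, g9=0, g10=0, g11=0 [stuck-at-0], g12=0.
So the outputs are Y1=0, Y2=0. (Without the fault they would be Y1=1, Y2=0.)

Y1=0, Y2=0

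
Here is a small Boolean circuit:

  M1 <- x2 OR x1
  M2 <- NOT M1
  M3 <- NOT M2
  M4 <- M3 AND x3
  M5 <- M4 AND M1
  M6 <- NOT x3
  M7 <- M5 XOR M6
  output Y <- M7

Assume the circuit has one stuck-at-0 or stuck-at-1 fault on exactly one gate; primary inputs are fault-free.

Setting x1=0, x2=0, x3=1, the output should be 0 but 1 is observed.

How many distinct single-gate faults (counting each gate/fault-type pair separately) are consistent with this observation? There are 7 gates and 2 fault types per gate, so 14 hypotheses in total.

4

Fault-free: M1=0, M2=1, M3=0, M4=0, M5=0, M6=0, M7=0 → 0. Observed 1.
  M1 stuck-at-0: output 0 ✗
  M1 stuck-at-1: output 1 ✓
  M2 stuck-at-0: output 0 ✗
  M2 stuck-at-1: output 0 ✗
  M3 stuck-at-0: output 0 ✗
  M3 stuck-at-1: output 0 ✗
  M4 stuck-at-0: output 0 ✗
  M4 stuck-at-1: output 0 ✗
  M5 stuck-at-0: output 0 ✗
  M5 stuck-at-1: output 1 ✓
  M6 stuck-at-0: output 0 ✗
  M6 stuck-at-1: output 1 ✓
  M7 stuck-at-0: output 0 ✗
  M7 stuck-at-1: output 1 ✓
Consistent faults: {M1 stuck-at-1, M5 stuck-at-1, M6 stuck-at-1, M7 stuck-at-1} — 4 in all.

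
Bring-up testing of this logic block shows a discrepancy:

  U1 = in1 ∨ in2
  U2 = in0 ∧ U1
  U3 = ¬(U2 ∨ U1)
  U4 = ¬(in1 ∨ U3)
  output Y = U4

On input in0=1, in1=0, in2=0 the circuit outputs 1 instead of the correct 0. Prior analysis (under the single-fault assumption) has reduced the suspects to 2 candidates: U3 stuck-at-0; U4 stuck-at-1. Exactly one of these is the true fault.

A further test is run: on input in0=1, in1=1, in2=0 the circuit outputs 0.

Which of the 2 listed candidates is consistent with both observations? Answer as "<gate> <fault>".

U3 stuck-at-0

Evaluate each candidate on input in0=1, in1=1, in2=0:
  U3 stuck-at-0: U1=1, U2=1, U3=0 [stuck-at-0], U4=0 → 0 — matches
  U4 stuck-at-1: U1=1, U2=1, U3=0, U4=1 [stuck-at-1] → 1 — eliminated
Only U3 stuck-at-0 reproduces the observed 0.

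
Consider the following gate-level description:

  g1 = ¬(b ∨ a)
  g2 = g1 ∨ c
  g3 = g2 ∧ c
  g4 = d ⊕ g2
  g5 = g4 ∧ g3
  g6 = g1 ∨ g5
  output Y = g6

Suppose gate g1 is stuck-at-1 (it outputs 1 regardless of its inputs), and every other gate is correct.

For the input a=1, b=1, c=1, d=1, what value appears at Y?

1

Propagate with g1 forced: g1=1 [stuck-at-1], g2=1, g3=1, g4=0, g5=0, g6=1.
So Y = 1. (Without the fault it would be 0.)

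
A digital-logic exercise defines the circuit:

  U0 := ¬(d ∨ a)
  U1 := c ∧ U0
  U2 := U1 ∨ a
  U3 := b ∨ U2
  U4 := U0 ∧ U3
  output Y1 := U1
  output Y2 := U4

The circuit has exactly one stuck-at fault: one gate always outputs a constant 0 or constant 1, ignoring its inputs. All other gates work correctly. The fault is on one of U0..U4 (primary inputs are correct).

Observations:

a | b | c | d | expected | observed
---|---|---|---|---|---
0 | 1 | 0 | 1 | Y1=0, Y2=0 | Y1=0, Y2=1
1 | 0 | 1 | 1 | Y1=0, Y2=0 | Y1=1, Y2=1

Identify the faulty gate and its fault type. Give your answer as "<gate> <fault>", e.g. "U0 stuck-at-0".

U0 stuck-at-1

Fault-free values for test 1 (a=0, b=1, c=0, d=1): U0=0, U1=0, U2=0, U3=1, U4=0, giving Y1=0, Y2=0. Observed Y1=0, Y2=1.
Test 1: faults giving observed Y1=0, Y2=1 are {U0 stuck-at-1, U4 stuck-at-1}.
Test 2 (a=1, b=0, c=1, d=1): fault-free U0=0, U1=0, U2=1, U3=1, U4=0 → Y1=0, Y2=0; observed Y1=1, Y2=1. Eliminates U4 stuck-at-1.
Only U0 stuck-at-1 is consistent with every test.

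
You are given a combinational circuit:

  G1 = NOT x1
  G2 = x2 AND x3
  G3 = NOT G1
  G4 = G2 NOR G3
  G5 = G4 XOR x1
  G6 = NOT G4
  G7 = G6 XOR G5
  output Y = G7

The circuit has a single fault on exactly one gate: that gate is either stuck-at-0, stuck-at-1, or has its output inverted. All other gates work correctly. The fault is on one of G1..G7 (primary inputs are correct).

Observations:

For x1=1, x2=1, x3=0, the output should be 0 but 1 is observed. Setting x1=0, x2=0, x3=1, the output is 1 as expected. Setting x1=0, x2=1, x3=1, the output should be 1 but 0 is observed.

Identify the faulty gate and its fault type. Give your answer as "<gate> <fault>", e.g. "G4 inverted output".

G6 stuck-at-0

Fault-free values for test 1 (x1=1, x2=1, x3=0): G1=0, G2=0, G3=1, G4=0, G5=1, G6=1, G7=0, giving Y=0. Observed 1.
Test 1: faults giving observed 1 are {G5 stuck-at-0, G5 inverted output, G6 stuck-at-0, G6 inverted output, G7 stuck-at-1, G7 inverted output}.
Test 2 (x1=0, x2=0, x3=1): fault-free G1=1, G2=0, G3=0, G4=1, G5=1, G6=0, G7=1 → 1; observed 1. Eliminates G5 stuck-at-0, G5 inverted output, G6 inverted output, G7 inverted output.
Test 3 (x1=0, x2=1, x3=1): fault-free G1=1, G2=1, G3=0, G4=0, G5=0, G6=1, G7=1 → 1; observed 0. Eliminates G7 stuck-at-1.
Only G6 stuck-at-0 is consistent with every test.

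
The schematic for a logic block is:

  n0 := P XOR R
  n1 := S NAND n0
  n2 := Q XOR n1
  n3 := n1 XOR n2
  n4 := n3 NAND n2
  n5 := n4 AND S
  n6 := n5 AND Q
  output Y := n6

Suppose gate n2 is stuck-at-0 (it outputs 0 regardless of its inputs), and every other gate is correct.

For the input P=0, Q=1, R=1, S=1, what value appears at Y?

Propagate with n2 forced: n0=1, n1=0, n2=0 [stuck-at-0], n3=0, n4=1, n5=1, n6=1.
So Y = 1. (Without the fault it would be 0.)

1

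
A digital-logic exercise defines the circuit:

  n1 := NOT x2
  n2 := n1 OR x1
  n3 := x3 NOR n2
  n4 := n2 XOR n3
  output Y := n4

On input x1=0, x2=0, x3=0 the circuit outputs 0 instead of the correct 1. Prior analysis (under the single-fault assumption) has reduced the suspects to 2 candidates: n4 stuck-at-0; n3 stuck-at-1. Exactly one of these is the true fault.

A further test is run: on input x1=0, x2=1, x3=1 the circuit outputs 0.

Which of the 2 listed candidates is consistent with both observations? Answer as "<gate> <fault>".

n4 stuck-at-0

Evaluate each candidate on input x1=0, x2=1, x3=1:
  n4 stuck-at-0: n1=0, n2=0, n3=0, n4=0 [stuck-at-0] → 0 — matches
  n3 stuck-at-1: n1=0, n2=0, n3=1 [stuck-at-1], n4=1 → 1 — eliminated
Only n4 stuck-at-0 reproduces the observed 0.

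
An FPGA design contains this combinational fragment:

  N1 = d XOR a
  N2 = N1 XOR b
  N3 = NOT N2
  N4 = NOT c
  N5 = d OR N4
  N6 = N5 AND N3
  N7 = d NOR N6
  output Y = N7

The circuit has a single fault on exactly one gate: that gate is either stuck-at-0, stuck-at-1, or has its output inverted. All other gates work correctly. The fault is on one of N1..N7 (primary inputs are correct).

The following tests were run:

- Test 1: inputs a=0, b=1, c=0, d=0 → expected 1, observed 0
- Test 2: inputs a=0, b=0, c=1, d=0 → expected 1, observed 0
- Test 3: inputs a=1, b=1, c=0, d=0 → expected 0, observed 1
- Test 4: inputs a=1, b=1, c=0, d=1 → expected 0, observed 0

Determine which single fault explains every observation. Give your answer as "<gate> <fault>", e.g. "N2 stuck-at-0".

Fault-free values for test 1 (a=0, b=1, c=0, d=0): N1=0, N2=1, N3=0, N4=1, N5=1, N6=0, N7=1, giving Y=1. Observed 0.
Test 1: faults giving observed 0 are {N1 stuck-at-1, N1 inverted output, N2 stuck-at-0, N2 inverted output, N3 stuck-at-1, N3 inverted output, N6 stuck-at-1, N6 inverted output, N7 stuck-at-0, N7 inverted output}.
Test 2 (a=0, b=0, c=1, d=0): fault-free N1=0, N2=0, N3=1, N4=0, N5=0, N6=0, N7=1 → 1; observed 0. Eliminates N1 stuck-at-1, N1 inverted output, N2 stuck-at-0, N2 inverted output, N3 stuck-at-1, N3 inverted output.
Test 3 (a=1, b=1, c=0, d=0): fault-free N1=1, N2=0, N3=1, N4=1, N5=1, N6=1, N7=0 → 0; observed 1. Eliminates N6 stuck-at-1, N7 stuck-at-0.
Test 4 (a=1, b=1, c=0, d=1): fault-free N1=0, N2=1, N3=0, N4=1, N5=1, N6=0, N7=0 → 0; observed 0. Eliminates N7 inverted output.
Only N6 inverted output is consistent with every test.

N6 inverted output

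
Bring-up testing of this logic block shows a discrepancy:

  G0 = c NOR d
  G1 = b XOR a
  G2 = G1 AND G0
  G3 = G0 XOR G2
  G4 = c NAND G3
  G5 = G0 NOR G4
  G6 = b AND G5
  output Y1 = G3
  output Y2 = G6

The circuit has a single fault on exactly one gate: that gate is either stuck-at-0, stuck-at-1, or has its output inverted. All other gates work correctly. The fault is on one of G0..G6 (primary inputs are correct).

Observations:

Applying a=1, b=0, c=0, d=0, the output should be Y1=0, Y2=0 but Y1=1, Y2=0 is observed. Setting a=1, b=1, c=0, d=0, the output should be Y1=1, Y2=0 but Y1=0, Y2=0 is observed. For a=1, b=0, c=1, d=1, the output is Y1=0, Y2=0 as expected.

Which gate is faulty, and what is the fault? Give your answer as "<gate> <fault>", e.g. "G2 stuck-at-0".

Fault-free values for test 1 (a=1, b=0, c=0, d=0): G0=1, G1=1, G2=1, G3=0, G4=1, G5=0, G6=0, giving Y1=0, Y2=0. Observed Y1=1, Y2=0.
Test 1: faults giving observed Y1=1, Y2=0 are {G1 stuck-at-0, G1 inverted output, G2 stuck-at-0, G2 inverted output, G3 stuck-at-1, G3 inverted output}.
Test 2 (a=1, b=1, c=0, d=0): fault-free G0=1, G1=0, G2=0, G3=1, G4=1, G5=0, G6=0 → Y1=1, Y2=0; observed Y1=0, Y2=0. Eliminates G1 stuck-at-0, G2 stuck-at-0, G3 stuck-at-1.
Test 3 (a=1, b=0, c=1, d=1): fault-free G0=0, G1=1, G2=0, G3=0, G4=1, G5=0, G6=0 → Y1=0, Y2=0; observed Y1=0, Y2=0. Eliminates G2 inverted output, G3 inverted output.
Only G1 inverted output is consistent with every test.

G1 inverted output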